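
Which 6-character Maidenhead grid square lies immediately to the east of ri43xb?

RI53ab

Longitude subsquare x = 23; +1 → 24, wraps to 0 = a, carry into square.
Longitude square 4; +1 → 5.
The latitude characters are unchanged.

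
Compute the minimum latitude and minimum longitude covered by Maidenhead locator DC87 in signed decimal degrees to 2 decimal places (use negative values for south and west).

Field D=3, C=2: +3·20° lon, +2·10° lat → SW at lon -120°, lat -70°.
Square 8, 7: +8·2° lon, +7·1° lat → SW at lon -104°, lat -63°.
latitude -63.00, longitude -104.00.

-63.00, -104.00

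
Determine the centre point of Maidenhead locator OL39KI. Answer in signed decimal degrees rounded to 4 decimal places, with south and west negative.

29.3542, 106.8750

Field O=14, L=11: +14·20° lon, +11·10° lat → SW at lon 100°, lat 20°.
Square 3, 9: +3·2° lon, +9·1° lat → SW at lon 106°, lat 29°.
Subsquare k=10, i=8: +10·0.0833333° lon, +8·0.0416667° lat → SW at lon 106.833°, lat 29.3333°.
Cell spans 0.0833333° lon × 0.0416667° lat. Centre is SW corner plus half of each.
latitude 29.3542, longitude 106.8750.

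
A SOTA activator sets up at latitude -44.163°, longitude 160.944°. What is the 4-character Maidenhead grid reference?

RE05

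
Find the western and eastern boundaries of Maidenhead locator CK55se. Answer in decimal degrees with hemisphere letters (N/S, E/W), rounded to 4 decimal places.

128.5000° W, 128.4167° W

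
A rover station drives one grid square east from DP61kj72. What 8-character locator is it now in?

DP61kj82

Longitude extended square 7; +1 → 8.
The latitude characters are unchanged.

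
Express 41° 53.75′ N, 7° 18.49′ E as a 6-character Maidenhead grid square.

JN31pv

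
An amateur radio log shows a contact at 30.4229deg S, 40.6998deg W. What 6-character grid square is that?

GF99pn

Add 180° to longitude and 90° to latitude: 139.3002, 59.5771.
Field (20°×10°, letters A–R): lon ⌊139.3002/20⌋ = 6 → G; lat ⌊59.5771/10⌋ = 5 → F.
Square (2°×1°, digits 0–9): lon ⌊19.3002/2⌋ = 9; lat ⌊9.5771/1⌋ = 9.
Subsquare (5′×2.5′, letters a–x): lon ⌊1.3002/0.0833333⌋ = 15 → p; lat ⌊0.5771/0.0416667⌋ = 13 → n.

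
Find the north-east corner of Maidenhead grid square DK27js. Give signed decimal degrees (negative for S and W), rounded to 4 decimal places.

17.7917, -115.1667

Field D=3, K=10: +3·20° lon, +10·10° lat → SW at lon -120°, lat 10°.
Square 2, 7: +2·2° lon, +7·1° lat → SW at lon -116°, lat 17°.
Subsquare j=9, s=18: +9·0.0833333° lon, +18·0.0416667° lat → SW at lon -115.25°, lat 17.75°.
Cell spans 0.0833333° lon × 0.0416667° lat. NE corner is SW corner plus one full cell.
latitude 17.7917, longitude -115.1667.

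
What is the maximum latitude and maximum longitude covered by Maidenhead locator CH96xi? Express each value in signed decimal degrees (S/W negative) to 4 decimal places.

-13.6250, -120.0000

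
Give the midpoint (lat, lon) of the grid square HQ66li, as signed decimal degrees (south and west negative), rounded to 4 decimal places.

Field H=7, Q=16: +7·20° lon, +16·10° lat → SW at lon -40°, lat 70°.
Square 6, 6: +6·2° lon, +6·1° lat → SW at lon -28°, lat 76°.
Subsquare l=11, i=8: +11·0.0833333° lon, +8·0.0416667° lat → SW at lon -27.0833°, lat 76.3333°.
Cell spans 0.0833333° lon × 0.0416667° lat. Centre is SW corner plus half of each.
latitude 76.3542, longitude -27.0417.

76.3542, -27.0417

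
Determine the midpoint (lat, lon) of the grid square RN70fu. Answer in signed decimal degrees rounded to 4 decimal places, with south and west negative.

40.8542, 174.4583

Field R=17, N=13: +17·20° lon, +13·10° lat → SW at lon 160°, lat 40°.
Square 7, 0: +7·2° lon, +0·1° lat → SW at lon 174°, lat 40°.
Subsquare f=5, u=20: +5·0.0833333° lon, +20·0.0416667° lat → SW at lon 174.417°, lat 40.8333°.
Cell spans 0.0833333° lon × 0.0416667° lat. Centre is SW corner plus half of each.
latitude 40.8542, longitude 174.4583.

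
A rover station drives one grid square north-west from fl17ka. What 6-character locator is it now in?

FL17jb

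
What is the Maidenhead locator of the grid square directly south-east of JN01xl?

Longitude subsquare x = 23; +1 → 24, wraps to 0 = a, carry into square.
Longitude square 0; +1 → 1.
Latitude subsquare l = 11; −1 → 10 = k.

JN11ak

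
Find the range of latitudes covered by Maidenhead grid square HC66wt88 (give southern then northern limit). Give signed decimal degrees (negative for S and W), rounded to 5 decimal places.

Field H=7, C=2: +7·20° lon, +2·10° lat → SW at lon -40°, lat -70°.
Square 6, 6: +6·2° lon, +6·1° lat → SW at lon -28°, lat -64°.
Subsquare w=22, t=19: +22·0.0833333° lon, +19·0.0416667° lat → SW at lon -26.1667°, lat -63.2083°.
Extended square 8, 8: +8·0.00833333° lon, +8·0.00416667° lat → SW at lon -26.1°, lat -63.175°.
Cell spans 0.00833333° lon × 0.00416667° lat.
south -63.17500, north -63.17083.

-63.17500, -63.17083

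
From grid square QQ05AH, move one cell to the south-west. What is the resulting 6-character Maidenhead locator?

PQ95xg

Longitude subsquare a = 0; −1 → -1, wraps to 23 = x, carry into square.
Longitude square 0; −1 → -1, wraps to 9, carry into field.
Longitude field Q = 16; −1 → 15 = P.
Latitude subsquare h = 7; −1 → 6 = g.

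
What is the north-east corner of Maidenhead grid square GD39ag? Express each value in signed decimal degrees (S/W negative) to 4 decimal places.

Field G=6, D=3: +6·20° lon, +3·10° lat → SW at lon -60°, lat -60°.
Square 3, 9: +3·2° lon, +9·1° lat → SW at lon -54°, lat -51°.
Subsquare a=0, g=6: +0·0.0833333° lon, +6·0.0416667° lat → SW at lon -54°, lat -50.75°.
Cell spans 0.0833333° lon × 0.0416667° lat. NE corner is SW corner plus one full cell.
latitude -50.7083, longitude -53.9167.

-50.7083, -53.9167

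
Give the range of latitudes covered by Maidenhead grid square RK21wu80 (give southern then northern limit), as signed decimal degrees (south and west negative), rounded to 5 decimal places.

Field R=17, K=10: +17·20° lon, +10·10° lat → SW at lon 160°, lat 10°.
Square 2, 1: +2·2° lon, +1·1° lat → SW at lon 164°, lat 11°.
Subsquare w=22, u=20: +22·0.0833333° lon, +20·0.0416667° lat → SW at lon 165.833°, lat 11.8333°.
Extended square 8, 0: +8·0.00833333° lon, +0·0.00416667° lat → SW at lon 165.9°, lat 11.8333°.
Cell spans 0.00833333° lon × 0.00416667° lat.
south 11.83333, north 11.83750.

11.83333, 11.83750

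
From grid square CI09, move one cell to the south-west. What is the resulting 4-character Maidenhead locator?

Longitude square 0; −1 → -1, wraps to 9, carry into field.
Longitude field C = 2; −1 → 1 = B.
Latitude square 9; −1 → 8.

BI98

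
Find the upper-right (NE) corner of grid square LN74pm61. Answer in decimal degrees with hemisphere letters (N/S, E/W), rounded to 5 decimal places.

44.50833° N, 55.30833° E

Field L=11, N=13: +11·20° lon, +13·10° lat → SW at lon 40°, lat 40°.
Square 7, 4: +7·2° lon, +4·1° lat → SW at lon 54°, lat 44°.
Subsquare p=15, m=12: +15·0.0833333° lon, +12·0.0416667° lat → SW at lon 55.25°, lat 44.5°.
Extended square 6, 1: +6·0.00833333° lon, +1·0.00416667° lat → SW at lon 55.3°, lat 44.5042°.
Cell spans 0.00833333° lon × 0.00416667° lat. NE corner is SW corner plus one full cell.
latitude 44.50833° N, longitude 55.30833° E.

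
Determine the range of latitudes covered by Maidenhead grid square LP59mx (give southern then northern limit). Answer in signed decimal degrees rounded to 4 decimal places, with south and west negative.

69.9583, 70.0000

Field L=11, P=15: +11·20° lon, +15·10° lat → SW at lon 40°, lat 60°.
Square 5, 9: +5·2° lon, +9·1° lat → SW at lon 50°, lat 69°.
Subsquare m=12, x=23: +12·0.0833333° lon, +23·0.0416667° lat → SW at lon 51°, lat 69.9583°.
Cell spans 0.0833333° lon × 0.0416667° lat.
south 69.9583, north 70.0000.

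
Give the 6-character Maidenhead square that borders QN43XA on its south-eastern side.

QN52ax

Longitude subsquare x = 23; +1 → 24, wraps to 0 = a, carry into square.
Longitude square 4; +1 → 5.
Latitude subsquare a = 0; −1 → -1, wraps to 23 = x, carry into square.
Latitude square 3; −1 → 2.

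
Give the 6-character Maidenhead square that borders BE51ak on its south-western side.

Longitude subsquare a = 0; −1 → -1, wraps to 23 = x, carry into square.
Longitude square 5; −1 → 4.
Latitude subsquare k = 10; −1 → 9 = j.

BE41xj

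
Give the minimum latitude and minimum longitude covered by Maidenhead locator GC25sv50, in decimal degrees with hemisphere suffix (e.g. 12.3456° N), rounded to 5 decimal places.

Field G=6, C=2: +6·20° lon, +2·10° lat → SW at lon -60°, lat -70°.
Square 2, 5: +2·2° lon, +5·1° lat → SW at lon -56°, lat -65°.
Subsquare s=18, v=21: +18·0.0833333° lon, +21·0.0416667° lat → SW at lon -54.5°, lat -64.125°.
Extended square 5, 0: +5·0.00833333° lon, +0·0.00416667° lat → SW at lon -54.4583°, lat -64.125°.
latitude 64.12500° S, longitude 54.45833° W.

64.12500° S, 54.45833° W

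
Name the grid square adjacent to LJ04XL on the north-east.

LJ14am

Longitude subsquare x = 23; +1 → 24, wraps to 0 = a, carry into square.
Longitude square 0; +1 → 1.
Latitude subsquare l = 11; +1 → 12 = m.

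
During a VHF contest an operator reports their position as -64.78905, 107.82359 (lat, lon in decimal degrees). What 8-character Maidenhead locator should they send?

Offset from 180°W / 90°S: lon 287.82359°, lat 25.21095°.
Field: lon ⌊287.82359/20⌋ = 14 → O; lat ⌊25.21095/10⌋ = 2 → C.
Square: lon ⌊7.82359/2⌋ = 3; lat ⌊5.21095/1⌋ = 5.
Subsquare: lon ⌊1.82359/0.0833333⌋ = 21 → v; lat ⌊0.21095/0.0416667⌋ = 5 → f.
Extended square: lon ⌊0.07359/0.00833333⌋ = 8; lat ⌊0.00262/0.00416667⌋ = 0.

OC35vf80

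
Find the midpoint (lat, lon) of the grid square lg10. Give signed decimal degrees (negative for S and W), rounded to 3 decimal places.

-29.500, 43.000

Field L=11, G=6: +11·20° lon, +6·10° lat → SW at lon 40°, lat -30°.
Square 1, 0: +1·2° lon, +0·1° lat → SW at lon 42°, lat -30°.
Cell spans 2° lon × 1° lat. Centre is SW corner plus half of each.
latitude -29.500, longitude 43.000.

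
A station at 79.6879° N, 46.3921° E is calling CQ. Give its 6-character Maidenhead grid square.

LQ39eq

Shift to the Maidenhead origin (180°W, 90°S): lon 226.3921, lat 169.6879.
Field: lon ⌊226.3921/20⌋ = 11 → L; lat ⌊169.6879/10⌋ = 16 → Q.
Square: lon ⌊6.3921/2⌋ = 3; lat ⌊9.6879/1⌋ = 9.
Subsquare: lon ⌊0.3921/0.0833333⌋ = 4 → e; lat ⌊0.6879/0.0416667⌋ = 16 → q.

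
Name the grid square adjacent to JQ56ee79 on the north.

JQ56ef70

Latitude extended square 9; +1 → 10, wraps to 0, carry into subsquare.
Latitude subsquare e = 4; +1 → 5 = f.
The longitude characters are unchanged.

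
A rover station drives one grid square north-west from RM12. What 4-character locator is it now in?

RM03

Longitude square 1; −1 → 0.
Latitude square 2; +1 → 3.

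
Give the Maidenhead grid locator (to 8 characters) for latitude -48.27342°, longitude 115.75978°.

Shift to the Maidenhead origin (180°W, 90°S): lon 295.75978, lat 41.72658.
Field (20°×10°, letters A–R): 295.75978/20 → 14 → O, 41.72658/10 → 4 → E; chars OE.
Square (2°×1°, digits 0–9): 15.75978/2 → 7, 1.72658/1 → 1; chars 71.
Subsquare (5′×2.5′, letters a–x): 1.75978/0.0833333 → 21 → v, 0.72658/0.0416667 → 17 → r; chars vr.
Extended square (30″×15″, digits 0–9): 0.00978/0.00833333 → 1, 0.01825/0.00416667 → 4; chars 14.

OE71vr14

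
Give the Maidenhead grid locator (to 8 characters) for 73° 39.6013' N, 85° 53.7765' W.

Offset from 180°W / 90°S: lon 94.10372°, lat 163.66002°.
Field: lon ⌊94.10372/20⌋ = 4 → E; lat ⌊163.66002/10⌋ = 16 → Q.
Square: lon ⌊14.10372/2⌋ = 7; lat ⌊3.66002/1⌋ = 3.
Subsquare: lon ⌊0.10372/0.0833333⌋ = 1 → b; lat ⌊0.66002/0.0416667⌋ = 15 → p.
Extended square: lon ⌊0.02039/0.00833333⌋ = 2; lat ⌊0.03502/0.00416667⌋ = 8.

EQ73bp28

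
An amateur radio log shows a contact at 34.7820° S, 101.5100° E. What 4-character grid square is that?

OF05

Offset from 180°W / 90°S: lon 281.51°, lat 55.22°.
Field (20°×10°, letters A–R): lon ⌊281.51/20⌋ = 14 → O; lat ⌊55.22/10⌋ = 5 → F.
Square (2°×1°, digits 0–9): lon ⌊1.51/2⌋ = 0; lat ⌊5.22/1⌋ = 5.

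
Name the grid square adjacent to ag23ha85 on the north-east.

AG23ha96

Longitude extended square 8; +1 → 9.
Latitude extended square 5; +1 → 6.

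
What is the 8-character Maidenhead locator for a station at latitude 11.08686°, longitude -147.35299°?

Shift to the Maidenhead origin (180°W, 90°S): lon 32.64701, lat 101.08686.
Field (20°×10°, letters A–R): 32.64701/20 → 1 → B, 101.08686/10 → 10 → K; chars BK.
Square (2°×1°, digits 0–9): 12.64701/2 → 6, 1.08686/1 → 1; chars 61.
Subsquare (5′×2.5′, letters a–x): 0.64701/0.0833333 → 7 → h, 0.08686/0.0416667 → 2 → c; chars hc.
Extended square (30″×15″, digits 0–9): 0.06368/0.00833333 → 7, 0.00353/0.00416667 → 0; chars 70.

BK61hc70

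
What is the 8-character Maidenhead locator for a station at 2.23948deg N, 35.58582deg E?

KJ72tf07

Add 180° to longitude and 90° to latitude: 215.58582, 92.23948.
Field (20°×10°, letters A–R): lon ⌊215.58582/20⌋ = 10 → K; lat ⌊92.23948/10⌋ = 9 → J.
Square (2°×1°, digits 0–9): lon ⌊15.58582/2⌋ = 7; lat ⌊2.23948/1⌋ = 2.
Subsquare (5′×2.5′, letters a–x): lon ⌊1.58582/0.0833333⌋ = 19 → t; lat ⌊0.23948/0.0416667⌋ = 5 → f.
Extended square (30″×15″, digits 0–9): lon ⌊0.00249/0.00833333⌋ = 0; lat ⌊0.03115/0.00416667⌋ = 7.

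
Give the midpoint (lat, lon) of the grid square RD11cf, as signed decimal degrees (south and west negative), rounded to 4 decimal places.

Field R=17, D=3: +17·20° lon, +3·10° lat → SW at lon 160°, lat -60°.
Square 1, 1: +1·2° lon, +1·1° lat → SW at lon 162°, lat -59°.
Subsquare c=2, f=5: +2·0.0833333° lon, +5·0.0416667° lat → SW at lon 162.167°, lat -58.7917°.
Cell spans 0.0833333° lon × 0.0416667° lat. Centre is SW corner plus half of each.
latitude -58.7708, longitude 162.2083.

-58.7708, 162.2083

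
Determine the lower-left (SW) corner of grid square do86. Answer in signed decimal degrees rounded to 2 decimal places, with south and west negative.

Field D=3, O=14: +3·20° lon, +14·10° lat → SW at lon -120°, lat 50°.
Square 8, 6: +8·2° lon, +6·1° lat → SW at lon -104°, lat 56°.
latitude 56.00, longitude -104.00.

56.00, -104.00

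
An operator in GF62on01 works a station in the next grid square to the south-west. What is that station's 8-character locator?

Longitude extended square 0; −1 → -1, wraps to 9, carry into subsquare.
Longitude subsquare o = 14; −1 → 13 = n.
Latitude extended square 1; −1 → 0.

GF62nn90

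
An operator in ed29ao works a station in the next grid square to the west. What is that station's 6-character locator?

ED19xo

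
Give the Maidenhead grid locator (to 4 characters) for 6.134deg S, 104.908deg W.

Offset from 180°W / 90°S: lon 75.09°, lat 83.87°.
Field: lon ⌊75.09/20⌋ = 3 → D; lat ⌊83.87/10⌋ = 8 → I.
Square: lon ⌊15.09/2⌋ = 7; lat ⌊3.87/1⌋ = 3.

DI73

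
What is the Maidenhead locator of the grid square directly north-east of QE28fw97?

QE28gw08

Longitude extended square 9; +1 → 10, wraps to 0, carry into subsquare.
Longitude subsquare f = 5; +1 → 6 = g.
Latitude extended square 7; +1 → 8.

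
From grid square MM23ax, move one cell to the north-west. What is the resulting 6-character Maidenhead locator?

Longitude subsquare a = 0; −1 → -1, wraps to 23 = x, carry into square.
Longitude square 2; −1 → 1.
Latitude subsquare x = 23; +1 → 24, wraps to 0 = a, carry into square.
Latitude square 3; +1 → 4.

MM14xa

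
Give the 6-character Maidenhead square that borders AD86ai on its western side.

Longitude subsquare a = 0; −1 → -1, wraps to 23 = x, carry into square.
Longitude square 8; −1 → 7.
The latitude characters are unchanged.

AD76xi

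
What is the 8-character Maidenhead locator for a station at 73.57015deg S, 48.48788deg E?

Add 180° to longitude and 90° to latitude: 228.48788, 16.42985.
Field: lon ⌊228.48788/20⌋ = 11 → L; lat ⌊16.42985/10⌋ = 1 → B.
Square: lon ⌊8.48788/2⌋ = 4; lat ⌊6.42985/1⌋ = 6.
Subsquare: lon ⌊0.48788/0.0833333⌋ = 5 → f; lat ⌊0.42985/0.0416667⌋ = 10 → k.
Extended square: lon ⌊0.07121/0.00833333⌋ = 8; lat ⌊0.01318/0.00416667⌋ = 3.

LB46fk83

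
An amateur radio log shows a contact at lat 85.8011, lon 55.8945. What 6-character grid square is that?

LR75wt

Shift to the Maidenhead origin (180°W, 90°S): lon 235.8945, lat 175.8011.
Field: lon ⌊235.8945/20⌋ = 11 → L; lat ⌊175.8011/10⌋ = 17 → R.
Square: lon ⌊15.8945/2⌋ = 7; lat ⌊5.8011/1⌋ = 5.
Subsquare: lon ⌊1.8945/0.0833333⌋ = 22 → w; lat ⌊0.8011/0.0416667⌋ = 19 → t.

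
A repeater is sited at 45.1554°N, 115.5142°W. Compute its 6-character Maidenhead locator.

Add 180° to longitude and 90° to latitude: 64.4858, 135.1554.
Field (20°×10°, letters A–R): lon ⌊64.4858/20⌋ = 3 → D; lat ⌊135.1554/10⌋ = 13 → N.
Square (2°×1°, digits 0–9): lon ⌊4.4858/2⌋ = 2; lat ⌊5.1554/1⌋ = 5.
Subsquare (5′×2.5′, letters a–x): lon ⌊0.4858/0.0833333⌋ = 5 → f; lat ⌊0.1554/0.0416667⌋ = 3 → d.

DN25fd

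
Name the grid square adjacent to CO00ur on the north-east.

Longitude subsquare u = 20; +1 → 21 = v.
Latitude subsquare r = 17; +1 → 18 = s.

CO00vs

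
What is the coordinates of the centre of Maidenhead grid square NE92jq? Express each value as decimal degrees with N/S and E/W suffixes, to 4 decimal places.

Field N=13, E=4: +13·20° lon, +4·10° lat → SW at lon 80°, lat -50°.
Square 9, 2: +9·2° lon, +2·1° lat → SW at lon 98°, lat -48°.
Subsquare j=9, q=16: +9·0.0833333° lon, +16·0.0416667° lat → SW at lon 98.75°, lat -47.3333°.
Cell spans 0.0833333° lon × 0.0416667° lat. Centre is SW corner plus half of each.
latitude 47.3125° S, longitude 98.7917° E.

47.3125° S, 98.7917° E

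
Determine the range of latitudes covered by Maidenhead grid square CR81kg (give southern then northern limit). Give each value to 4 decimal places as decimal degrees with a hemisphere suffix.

Field C=2, R=17: +2·20° lon, +17·10° lat → SW at lon -140°, lat 80°.
Square 8, 1: +8·2° lon, +1·1° lat → SW at lon -124°, lat 81°.
Subsquare k=10, g=6: +10·0.0833333° lon, +6·0.0416667° lat → SW at lon -123.167°, lat 81.25°.
Cell spans 0.0833333° lon × 0.0416667° lat.
south 81.2500° N, north 81.2917° N.

81.2500° N, 81.2917° N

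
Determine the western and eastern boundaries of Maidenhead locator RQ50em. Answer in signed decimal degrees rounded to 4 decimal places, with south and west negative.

170.3333, 170.4167

Field R=17, Q=16: +17·20° lon, +16·10° lat → SW at lon 160°, lat 70°.
Square 5, 0: +5·2° lon, +0·1° lat → SW at lon 170°, lat 70°.
Subsquare e=4, m=12: +4·0.0833333° lon, +12·0.0416667° lat → SW at lon 170.333°, lat 70.5°.
Cell spans 0.0833333° lon × 0.0416667° lat.
west 170.3333, east 170.4167.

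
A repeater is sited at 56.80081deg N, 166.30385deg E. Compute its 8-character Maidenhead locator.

RO36dt62

Offset from 180°W / 90°S: lon 346.30385°, lat 146.80081°.
Field: 346.30385/20 → 17 → R, 146.80081/10 → 14 → O; chars RO.
Square: 6.30385/2 → 3, 6.80081/1 → 6; chars 36.
Subsquare: 0.30385/0.0833333 → 3 → d, 0.80081/0.0416667 → 19 → t; chars dt.
Extended square: 0.05385/0.00833333 → 6, 0.00914/0.00416667 → 2; chars 62.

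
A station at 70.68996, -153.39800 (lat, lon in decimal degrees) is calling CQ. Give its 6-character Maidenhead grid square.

Shift to the Maidenhead origin (180°W, 90°S): lon 26.6020, lat 160.6900.
Field: lon ⌊26.6020/20⌋ = 1 → B; lat ⌊160.6900/10⌋ = 16 → Q.
Square: lon ⌊6.6020/2⌋ = 3; lat ⌊0.6900/1⌋ = 0.
Subsquare: lon ⌊0.6020/0.0833333⌋ = 7 → h; lat ⌊0.6900/0.0416667⌋ = 16 → q.

BQ30hq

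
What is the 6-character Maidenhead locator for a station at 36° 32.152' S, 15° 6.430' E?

JF73nl

Shift to the Maidenhead origin (180°W, 90°S): lon 195.1072, lat 53.4641.
Field (20°×10°, letters A–R): lon ⌊195.1072/20⌋ = 9 → J; lat ⌊53.4641/10⌋ = 5 → F.
Square (2°×1°, digits 0–9): lon ⌊15.1072/2⌋ = 7; lat ⌊3.4641/1⌋ = 3.
Subsquare (5′×2.5′, letters a–x): lon ⌊1.1072/0.0833333⌋ = 13 → n; lat ⌊0.4641/0.0416667⌋ = 11 → l.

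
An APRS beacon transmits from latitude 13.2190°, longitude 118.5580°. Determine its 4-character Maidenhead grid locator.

OK93

Shift to the Maidenhead origin (180°W, 90°S): lon 298.56, lat 103.22.
Field (20°×10°, letters A–R): lon ⌊298.56/20⌋ = 14 → O; lat ⌊103.22/10⌋ = 10 → K.
Square (2°×1°, digits 0–9): lon ⌊18.56/2⌋ = 9; lat ⌊3.22/1⌋ = 3.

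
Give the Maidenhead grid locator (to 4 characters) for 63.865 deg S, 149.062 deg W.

Offset from 180°W / 90°S: lon 30.94°, lat 26.13°.
Field (20°×10°, letters A–R): lon ⌊30.94/20⌋ = 1 → B; lat ⌊26.13/10⌋ = 2 → C.
Square (2°×1°, digits 0–9): lon ⌊10.94/2⌋ = 5; lat ⌊6.13/1⌋ = 6.

BC56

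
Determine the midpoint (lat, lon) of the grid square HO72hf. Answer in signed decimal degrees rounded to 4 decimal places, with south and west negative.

52.2292, -25.3750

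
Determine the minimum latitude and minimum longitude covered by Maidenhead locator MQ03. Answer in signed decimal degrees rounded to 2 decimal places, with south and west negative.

73.00, 60.00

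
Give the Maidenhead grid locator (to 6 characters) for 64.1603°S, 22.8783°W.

Add 180° to longitude and 90° to latitude: 157.1217, 25.8397.
Field (20°×10°, letters A–R): 157.1217/20 → 7 → H, 25.8397/10 → 2 → C; chars HC.
Square (2°×1°, digits 0–9): 17.1217/2 → 8, 5.8397/1 → 5; chars 85.
Subsquare (5′×2.5′, letters a–x): 1.1217/0.0833333 → 13 → n, 0.8397/0.0416667 → 20 → u; chars nu.

HC85nu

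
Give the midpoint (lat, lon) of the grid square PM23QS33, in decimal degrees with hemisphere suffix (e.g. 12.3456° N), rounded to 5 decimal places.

Field P=15, M=12: +15·20° lon, +12·10° lat → SW at lon 120°, lat 30°.
Square 2, 3: +2·2° lon, +3·1° lat → SW at lon 124°, lat 33°.
Subsquare q=16, s=18: +16·0.0833333° lon, +18·0.0416667° lat → SW at lon 125.333°, lat 33.75°.
Extended square 3, 3: +3·0.00833333° lon, +3·0.00416667° lat → SW at lon 125.358°, lat 33.7625°.
Cell spans 0.00833333° lon × 0.00416667° lat. Centre is SW corner plus half of each.
latitude 33.76458° N, longitude 125.36250° E.

33.76458° N, 125.36250° E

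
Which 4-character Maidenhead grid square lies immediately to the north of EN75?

Latitude square 5; +1 → 6.
The longitude characters are unchanged.

EN76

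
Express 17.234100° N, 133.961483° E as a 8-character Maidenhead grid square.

PK67xf56

Add 180° to longitude and 90° to latitude: 313.96148, 107.23410.
Field: 313.96148/20 → 15 → P, 107.23410/10 → 10 → K; chars PK.
Square: 13.96148/2 → 6, 7.23410/1 → 7; chars 67.
Subsquare: 1.96148/0.0833333 → 23 → x, 0.23410/0.0416667 → 5 → f; chars xf.
Extended square: 0.04482/0.00833333 → 5, 0.02577/0.00416667 → 6; chars 56.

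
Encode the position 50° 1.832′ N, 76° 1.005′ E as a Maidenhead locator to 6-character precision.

MO80aa

Shift to the Maidenhead origin (180°W, 90°S): lon 256.0168, lat 140.0305.
Field: 256.0168/20 → 12 → M, 140.0305/10 → 14 → O; chars MO.
Square: 16.0168/2 → 8, 0.0305/1 → 0; chars 80.
Subsquare: 0.0168/0.0833333 → 0 → a, 0.0305/0.0416667 → 0 → a; chars aa.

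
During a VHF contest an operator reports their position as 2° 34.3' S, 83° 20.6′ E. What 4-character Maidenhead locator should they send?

NI17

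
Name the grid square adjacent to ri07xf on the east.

Longitude subsquare x = 23; +1 → 24, wraps to 0 = a, carry into square.
Longitude square 0; +1 → 1.
The latitude characters are unchanged.

RI17af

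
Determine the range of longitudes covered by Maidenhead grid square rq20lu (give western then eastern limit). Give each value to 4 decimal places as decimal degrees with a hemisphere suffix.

164.9167° E, 165.0000° E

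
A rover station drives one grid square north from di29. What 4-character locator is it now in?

DJ20

Latitude square 9; +1 → 10, wraps to 0, carry into field.
Latitude field I = 8; +1 → 9 = J.
The longitude characters are unchanged.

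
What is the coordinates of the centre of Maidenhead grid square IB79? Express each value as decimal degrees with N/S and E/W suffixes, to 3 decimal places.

70.500° S, 5.000° W

Field I=8, B=1: +8·20° lon, +1·10° lat → SW at lon -20°, lat -80°.
Square 7, 9: +7·2° lon, +9·1° lat → SW at lon -6°, lat -71°.
Cell spans 2° lon × 1° lat. Centre is SW corner plus half of each.
latitude 70.500° S, longitude 5.000° W.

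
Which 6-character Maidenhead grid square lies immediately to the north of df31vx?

Latitude subsquare x = 23; +1 → 24, wraps to 0 = a, carry into square.
Latitude square 1; +1 → 2.
The longitude characters are unchanged.

DF32va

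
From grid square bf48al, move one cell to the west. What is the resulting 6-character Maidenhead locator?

BF38xl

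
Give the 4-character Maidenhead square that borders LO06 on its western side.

KO96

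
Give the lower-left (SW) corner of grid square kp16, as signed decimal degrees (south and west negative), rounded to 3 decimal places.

Field K=10, P=15: +10·20° lon, +15·10° lat → SW at lon 20°, lat 60°.
Square 1, 6: +1·2° lon, +6·1° lat → SW at lon 22°, lat 66°.
latitude 66.000, longitude 22.000.

66.000, 22.000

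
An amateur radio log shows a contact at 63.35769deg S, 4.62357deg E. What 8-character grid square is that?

JC26hp44

Add 180° to longitude and 90° to latitude: 184.62357, 26.64231.
Field: 184.62357/20 → 9 → J, 26.64231/10 → 2 → C; chars JC.
Square: 4.62357/2 → 2, 6.64231/1 → 6; chars 26.
Subsquare: 0.62357/0.0833333 → 7 → h, 0.64231/0.0416667 → 15 → p; chars hp.
Extended square: 0.04024/0.00833333 → 4, 0.01731/0.00416667 → 4; chars 44.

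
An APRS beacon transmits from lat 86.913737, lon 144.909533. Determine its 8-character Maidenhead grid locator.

QR26kv99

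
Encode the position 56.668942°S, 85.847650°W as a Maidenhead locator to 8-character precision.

Offset from 180°W / 90°S: lon 94.15235°, lat 33.33106°.
Field: 94.15235/20 → 4 → E, 33.33106/10 → 3 → D; chars ED.
Square: 14.15235/2 → 7, 3.33106/1 → 3; chars 73.
Subsquare: 0.15235/0.0833333 → 1 → b, 0.33106/0.0416667 → 7 → h; chars bh.
Extended square: 0.06902/0.00833333 → 8, 0.03939/0.00416667 → 9; chars 89.

ED73bh89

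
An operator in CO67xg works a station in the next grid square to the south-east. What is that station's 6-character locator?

CO77af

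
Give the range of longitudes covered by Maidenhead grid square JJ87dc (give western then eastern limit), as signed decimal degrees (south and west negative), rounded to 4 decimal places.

16.2500, 16.3333

Field J=9, J=9: +9·20° lon, +9·10° lat → SW at lon 0°, lat 0°.
Square 8, 7: +8·2° lon, +7·1° lat → SW at lon 16°, lat 7°.
Subsquare d=3, c=2: +3·0.0833333° lon, +2·0.0416667° lat → SW at lon 16.25°, lat 7.08333°.
Cell spans 0.0833333° lon × 0.0416667° lat.
west 16.2500, east 16.3333.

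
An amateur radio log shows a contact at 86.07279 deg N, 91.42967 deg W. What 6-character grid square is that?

ER46gb

Shift to the Maidenhead origin (180°W, 90°S): lon 88.5703, lat 176.0728.
Field (20°×10°, letters A–R): lon ⌊88.5703/20⌋ = 4 → E; lat ⌊176.0728/10⌋ = 17 → R.
Square (2°×1°, digits 0–9): lon ⌊8.5703/2⌋ = 4; lat ⌊6.0728/1⌋ = 6.
Subsquare (5′×2.5′, letters a–x): lon ⌊0.5703/0.0833333⌋ = 6 → g; lat ⌊0.0728/0.0416667⌋ = 1 → b.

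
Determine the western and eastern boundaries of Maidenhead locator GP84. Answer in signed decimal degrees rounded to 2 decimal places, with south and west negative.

-44.00, -42.00

Field G=6, P=15: +6·20° lon, +15·10° lat → SW at lon -60°, lat 60°.
Square 8, 4: +8·2° lon, +4·1° lat → SW at lon -44°, lat 64°.
Cell spans 2° lon × 1° lat.
west -44.00, east -42.00.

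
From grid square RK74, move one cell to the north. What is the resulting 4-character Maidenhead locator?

RK75

Latitude square 4; +1 → 5.
The longitude characters are unchanged.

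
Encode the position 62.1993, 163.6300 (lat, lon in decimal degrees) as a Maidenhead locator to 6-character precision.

Offset from 180°W / 90°S: lon 343.6300°, lat 152.1993°.
Field: lon ⌊343.6300/20⌋ = 17 → R; lat ⌊152.1993/10⌋ = 15 → P.
Square: lon ⌊3.6300/2⌋ = 1; lat ⌊2.1993/1⌋ = 2.
Subsquare: lon ⌊1.6300/0.0833333⌋ = 19 → t; lat ⌊0.1993/0.0416667⌋ = 4 → e.

RP12te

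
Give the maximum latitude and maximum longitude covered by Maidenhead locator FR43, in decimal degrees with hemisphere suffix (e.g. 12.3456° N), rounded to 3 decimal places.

Field F=5, R=17: +5·20° lon, +17·10° lat → SW at lon -80°, lat 80°.
Square 4, 3: +4·2° lon, +3·1° lat → SW at lon -72°, lat 83°.
Cell spans 2° lon × 1° lat. NE corner is SW corner plus one full cell.
latitude 84.000° N, longitude 70.000° W.

84.000° N, 70.000° W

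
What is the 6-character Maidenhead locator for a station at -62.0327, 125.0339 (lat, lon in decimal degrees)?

PC27mx

Add 180° to longitude and 90° to latitude: 305.0339, 27.9673.
Field: lon ⌊305.0339/20⌋ = 15 → P; lat ⌊27.9673/10⌋ = 2 → C.
Square: lon ⌊5.0339/2⌋ = 2; lat ⌊7.9673/1⌋ = 7.
Subsquare: lon ⌊1.0339/0.0833333⌋ = 12 → m; lat ⌊0.9673/0.0416667⌋ = 23 → x.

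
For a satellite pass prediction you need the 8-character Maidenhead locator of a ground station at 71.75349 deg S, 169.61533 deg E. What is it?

Offset from 180°W / 90°S: lon 349.61533°, lat 18.24651°.
Field: 349.61533/20 → 17 → R, 18.24651/10 → 1 → B; chars RB.
Square: 9.61533/2 → 4, 8.24651/1 → 8; chars 48.
Subsquare: 1.61533/0.0833333 → 19 → t, 0.24651/0.0416667 → 5 → f; chars tf.
Extended square: 0.03200/0.00833333 → 3, 0.03818/0.00416667 → 9; chars 39.

RB48tf39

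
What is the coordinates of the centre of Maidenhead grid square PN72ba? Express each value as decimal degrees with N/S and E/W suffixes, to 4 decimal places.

42.0208° N, 134.1250° E

Field P=15, N=13: +15·20° lon, +13·10° lat → SW at lon 120°, lat 40°.
Square 7, 2: +7·2° lon, +2·1° lat → SW at lon 134°, lat 42°.
Subsquare b=1, a=0: +1·0.0833333° lon, +0·0.0416667° lat → SW at lon 134.083°, lat 42°.
Cell spans 0.0833333° lon × 0.0416667° lat. Centre is SW corner plus half of each.
latitude 42.0208° N, longitude 134.1250° E.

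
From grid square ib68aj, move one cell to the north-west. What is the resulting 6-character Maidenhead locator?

IB58xk

Longitude subsquare a = 0; −1 → -1, wraps to 23 = x, carry into square.
Longitude square 6; −1 → 5.
Latitude subsquare j = 9; +1 → 10 = k.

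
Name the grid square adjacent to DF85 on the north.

Latitude square 5; +1 → 6.
The longitude characters are unchanged.

DF86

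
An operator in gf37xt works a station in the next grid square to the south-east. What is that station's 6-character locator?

Longitude subsquare x = 23; +1 → 24, wraps to 0 = a, carry into square.
Longitude square 3; +1 → 4.
Latitude subsquare t = 19; −1 → 18 = s.

GF47as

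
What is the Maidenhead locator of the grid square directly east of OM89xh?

OM99ah

Longitude subsquare x = 23; +1 → 24, wraps to 0 = a, carry into square.
Longitude square 8; +1 → 9.
The latitude characters are unchanged.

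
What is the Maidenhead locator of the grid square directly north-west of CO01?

Longitude square 0; −1 → -1, wraps to 9, carry into field.
Longitude field C = 2; −1 → 1 = B.
Latitude square 1; +1 → 2.

BO92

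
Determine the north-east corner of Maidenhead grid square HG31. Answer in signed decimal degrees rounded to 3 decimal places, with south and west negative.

Field H=7, G=6: +7·20° lon, +6·10° lat → SW at lon -40°, lat -30°.
Square 3, 1: +3·2° lon, +1·1° lat → SW at lon -34°, lat -29°.
Cell spans 2° lon × 1° lat. NE corner is SW corner plus one full cell.
latitude -28.000, longitude -32.000.

-28.000, -32.000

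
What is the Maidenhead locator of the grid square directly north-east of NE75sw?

NE75tx

Longitude subsquare s = 18; +1 → 19 = t.
Latitude subsquare w = 22; +1 → 23 = x.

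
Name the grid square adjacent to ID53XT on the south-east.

ID63as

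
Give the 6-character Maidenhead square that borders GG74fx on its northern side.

GG75fa

Latitude subsquare x = 23; +1 → 24, wraps to 0 = a, carry into square.
Latitude square 4; +1 → 5.
The longitude characters are unchanged.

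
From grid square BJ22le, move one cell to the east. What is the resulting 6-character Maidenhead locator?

BJ22me

Longitude subsquare l = 11; +1 → 12 = m.
The latitude characters are unchanged.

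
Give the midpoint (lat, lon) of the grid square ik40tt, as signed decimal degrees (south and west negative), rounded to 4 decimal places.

10.8125, -10.3750

Field I=8, K=10: +8·20° lon, +10·10° lat → SW at lon -20°, lat 10°.
Square 4, 0: +4·2° lon, +0·1° lat → SW at lon -12°, lat 10°.
Subsquare t=19, t=19: +19·0.0833333° lon, +19·0.0416667° lat → SW at lon -10.4167°, lat 10.7917°.
Cell spans 0.0833333° lon × 0.0416667° lat. Centre is SW corner plus half of each.
latitude 10.8125, longitude -10.3750.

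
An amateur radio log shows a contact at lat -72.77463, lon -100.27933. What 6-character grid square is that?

DB97uf

Offset from 180°W / 90°S: lon 79.7207°, lat 17.2254°.
Field: 79.7207/20 → 3 → D, 17.2254/10 → 1 → B; chars DB.
Square: 19.7207/2 → 9, 7.2254/1 → 7; chars 97.
Subsquare: 1.7207/0.0833333 → 20 → u, 0.2254/0.0416667 → 5 → f; chars uf.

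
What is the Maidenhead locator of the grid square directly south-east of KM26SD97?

Longitude extended square 9; +1 → 10, wraps to 0, carry into subsquare.
Longitude subsquare s = 18; +1 → 19 = t.
Latitude extended square 7; −1 → 6.

KM26td06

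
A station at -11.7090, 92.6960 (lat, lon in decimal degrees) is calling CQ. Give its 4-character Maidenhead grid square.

Add 180° to longitude and 90° to latitude: 272.70, 78.29.
Field: lon ⌊272.70/20⌋ = 13 → N; lat ⌊78.29/10⌋ = 7 → H.
Square: lon ⌊12.70/2⌋ = 6; lat ⌊8.29/1⌋ = 8.

NH68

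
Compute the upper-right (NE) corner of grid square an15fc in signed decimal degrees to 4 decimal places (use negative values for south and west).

Field A=0, N=13: +0·20° lon, +13·10° lat → SW at lon -180°, lat 40°.
Square 1, 5: +1·2° lon, +5·1° lat → SW at lon -178°, lat 45°.
Subsquare f=5, c=2: +5·0.0833333° lon, +2·0.0416667° lat → SW at lon -177.583°, lat 45.0833°.
Cell spans 0.0833333° lon × 0.0416667° lat. NE corner is SW corner plus one full cell.
latitude 45.1250, longitude -177.5000.

45.1250, -177.5000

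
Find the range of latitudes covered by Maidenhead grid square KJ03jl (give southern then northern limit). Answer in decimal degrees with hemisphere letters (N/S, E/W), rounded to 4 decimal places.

Field K=10, J=9: +10·20° lon, +9·10° lat → SW at lon 20°, lat 0°.
Square 0, 3: +0·2° lon, +3·1° lat → SW at lon 20°, lat 3°.
Subsquare j=9, l=11: +9·0.0833333° lon, +11·0.0416667° lat → SW at lon 20.75°, lat 3.45833°.
Cell spans 0.0833333° lon × 0.0416667° lat.
south 3.4583° N, north 3.5000° N.

3.4583° N, 3.5000° N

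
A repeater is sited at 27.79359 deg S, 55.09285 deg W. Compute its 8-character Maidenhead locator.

GG22ke89

Add 180° to longitude and 90° to latitude: 124.90715, 62.20641.
Field: lon ⌊124.90715/20⌋ = 6 → G; lat ⌊62.20641/10⌋ = 6 → G.
Square: lon ⌊4.90715/2⌋ = 2; lat ⌊2.20641/1⌋ = 2.
Subsquare: lon ⌊0.90715/0.0833333⌋ = 10 → k; lat ⌊0.20641/0.0416667⌋ = 4 → e.
Extended square: lon ⌊0.07382/0.00833333⌋ = 8; lat ⌊0.03974/0.00416667⌋ = 9.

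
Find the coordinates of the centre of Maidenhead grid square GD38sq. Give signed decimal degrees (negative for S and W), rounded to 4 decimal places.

Field G=6, D=3: +6·20° lon, +3·10° lat → SW at lon -60°, lat -60°.
Square 3, 8: +3·2° lon, +8·1° lat → SW at lon -54°, lat -52°.
Subsquare s=18, q=16: +18·0.0833333° lon, +16·0.0416667° lat → SW at lon -52.5°, lat -51.3333°.
Cell spans 0.0833333° lon × 0.0416667° lat. Centre is SW corner plus half of each.
latitude -51.3125, longitude -52.4583.

-51.3125, -52.4583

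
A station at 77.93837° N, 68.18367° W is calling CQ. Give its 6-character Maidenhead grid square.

Shift to the Maidenhead origin (180°W, 90°S): lon 111.8163, lat 167.9384.
Field: 111.8163/20 → 5 → F, 167.9384/10 → 16 → Q; chars FQ.
Square: 11.8163/2 → 5, 7.9384/1 → 7; chars 57.
Subsquare: 1.8163/0.0833333 → 21 → v, 0.9384/0.0416667 → 22 → w; chars vw.

FQ57vw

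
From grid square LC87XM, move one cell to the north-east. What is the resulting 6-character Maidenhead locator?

LC97an

Longitude subsquare x = 23; +1 → 24, wraps to 0 = a, carry into square.
Longitude square 8; +1 → 9.
Latitude subsquare m = 12; +1 → 13 = n.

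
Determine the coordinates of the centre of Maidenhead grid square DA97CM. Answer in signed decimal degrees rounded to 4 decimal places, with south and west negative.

-82.4792, -101.7917

Field D=3, A=0: +3·20° lon, +0·10° lat → SW at lon -120°, lat -90°.
Square 9, 7: +9·2° lon, +7·1° lat → SW at lon -102°, lat -83°.
Subsquare c=2, m=12: +2·0.0833333° lon, +12·0.0416667° lat → SW at lon -101.833°, lat -82.5°.
Cell spans 0.0833333° lon × 0.0416667° lat. Centre is SW corner plus half of each.
latitude -82.4792, longitude -101.7917.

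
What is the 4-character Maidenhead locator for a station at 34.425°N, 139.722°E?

PM94

Offset from 180°W / 90°S: lon 319.72°, lat 124.42°.
Field: lon ⌊319.72/20⌋ = 15 → P; lat ⌊124.42/10⌋ = 12 → M.
Square: lon ⌊19.72/2⌋ = 9; lat ⌊4.42/1⌋ = 4.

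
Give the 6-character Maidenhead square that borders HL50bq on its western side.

HL50aq

Longitude subsquare b = 1; −1 → 0 = a.
The latitude characters are unchanged.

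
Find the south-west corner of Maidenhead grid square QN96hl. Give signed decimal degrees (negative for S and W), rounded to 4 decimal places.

46.4583, 158.5833

Field Q=16, N=13: +16·20° lon, +13·10° lat → SW at lon 140°, lat 40°.
Square 9, 6: +9·2° lon, +6·1° lat → SW at lon 158°, lat 46°.
Subsquare h=7, l=11: +7·0.0833333° lon, +11·0.0416667° lat → SW at lon 158.583°, lat 46.4583°.
latitude 46.4583, longitude 158.5833.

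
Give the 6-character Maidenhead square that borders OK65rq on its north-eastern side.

OK65sr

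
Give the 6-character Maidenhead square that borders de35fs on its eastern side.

DE35gs

Longitude subsquare f = 5; +1 → 6 = g.
The latitude characters are unchanged.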